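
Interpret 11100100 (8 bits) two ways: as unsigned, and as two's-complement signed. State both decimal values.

unsigned = 228, signed = -28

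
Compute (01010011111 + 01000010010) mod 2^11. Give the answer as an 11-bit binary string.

  01010011111
+ 01000010010
= 10010110001

10010110001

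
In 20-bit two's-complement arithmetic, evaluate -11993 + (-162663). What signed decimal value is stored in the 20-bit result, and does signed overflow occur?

-174656; no overflow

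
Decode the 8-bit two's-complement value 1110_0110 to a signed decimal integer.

MSB is 1, so the value is negative.
Unsigned reading: 230. Subtract 2^8 = 256: 230 − 256 = -26.

-26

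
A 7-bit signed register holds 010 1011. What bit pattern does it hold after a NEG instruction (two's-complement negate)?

1010101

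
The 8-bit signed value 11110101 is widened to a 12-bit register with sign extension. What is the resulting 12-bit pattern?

111111110101

MSB of 11110101 is 1; replicate it into the new high bits.
1111|11110101 → 111111110101 (still -11).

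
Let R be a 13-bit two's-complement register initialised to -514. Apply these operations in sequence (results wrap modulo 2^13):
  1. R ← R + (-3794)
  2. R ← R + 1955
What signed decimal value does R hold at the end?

-2353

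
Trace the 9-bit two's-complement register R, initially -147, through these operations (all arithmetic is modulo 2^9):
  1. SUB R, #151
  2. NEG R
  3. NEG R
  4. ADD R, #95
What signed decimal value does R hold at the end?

Start: R = -147 = 101101101.
R = -147 − 151 = -298; wraps to 214 = 011010110
R = −(214) = -214 = 100101010
R = −(-214) = 214 = 011010110
R = 214 + 95 = 309; wraps to -203 = 100110101

-203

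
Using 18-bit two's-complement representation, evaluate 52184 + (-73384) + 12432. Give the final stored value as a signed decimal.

52184 + (-73384) = -21200 (111010110100110000)
-21200 + 12432 = -8768 (111101110111000000)

-8768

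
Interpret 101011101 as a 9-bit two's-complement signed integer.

-163

MSB is 1, so the value is negative.
Unsigned reading: 349. Subtract 2^9 = 512: 349 − 512 = -163.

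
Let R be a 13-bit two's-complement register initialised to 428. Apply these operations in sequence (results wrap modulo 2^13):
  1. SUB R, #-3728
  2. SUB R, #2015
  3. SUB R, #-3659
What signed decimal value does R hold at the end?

-2392

Start: R = 428 = 0000110101100.
R = 428 − (-3728) = 4156; wraps to -4036 = 1000000111100
R = -4036 − 2015 = -6051; wraps to 2141 = 0100001011101
R = 2141 − (-3659) = 5800; wraps to -2392 = 1011010101000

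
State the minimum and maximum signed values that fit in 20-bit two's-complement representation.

min = -524288, max = 524287

Minimum: −2^19 = -524288.
Maximum: 2^19 − 1 = 524287.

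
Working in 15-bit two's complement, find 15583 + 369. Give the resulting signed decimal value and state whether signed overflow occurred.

15952; no overflow

15583 → 011110011011111
369 → 000000101110001
  011110011011111
+ 000000101110001
= 011111001010000
Result 011111001010000: MSB = 0 → value 15952.
Both addends are non-negative and so is the stored result: no signed overflow.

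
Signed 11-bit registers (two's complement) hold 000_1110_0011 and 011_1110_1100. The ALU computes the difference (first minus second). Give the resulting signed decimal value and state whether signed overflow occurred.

-777; no overflow

000_1110_0011 → 00011100011 = 227 (signed)
011_1110_1100 → 01111101100 = 1004 (signed)
Subtract via negate-and-add: invert 01111101100 + 1 = 10000010100 (i.e. -1004).
  00011100011
+ 10000010100
= 10011110111
Result 10011110111: MSB = 1 → 1271 − 2048 = -777.
Addends (after negating the subtrahend) have opposite signs, so signed overflow cannot occur.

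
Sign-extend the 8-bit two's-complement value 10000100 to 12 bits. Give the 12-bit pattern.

MSB of 10000100 is 1; replicate it into the new high bits.
1111|10000100 → 111110000100 (still -124).

111110000100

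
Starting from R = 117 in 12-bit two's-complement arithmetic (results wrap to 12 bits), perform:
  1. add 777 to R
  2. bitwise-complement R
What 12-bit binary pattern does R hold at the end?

Start: R = 117 = 000001110101.
R = 117 + 777 = 894 = 001101111110
R = NOT 001101111110 = 110010000001 = -895

110010000001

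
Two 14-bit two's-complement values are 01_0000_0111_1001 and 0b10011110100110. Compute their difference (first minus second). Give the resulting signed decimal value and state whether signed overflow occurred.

-5933; overflow

01_0000_0111_1001 → 01000001111001 = 4217 (signed)
0b10011110100110 → 10011110100110 = -6234 (signed)
Subtract via negate-and-add: invert 10011110100110 + 1 = 01100001011010 (i.e. 6234).
  01000001111001
+ 01100001011010
= 10100011010011
Result 10100011010011: MSB = 1 → 10451 − 16384 = -5933.
Both addends (after negating the subtrahend) are non-negative but the stored result is negative: signed overflow. The true value 4217 − (-6234) = 10451 lies outside [-8192, 8191].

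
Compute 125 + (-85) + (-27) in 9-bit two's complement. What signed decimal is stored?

13

125 + (-85) = 40 (000101000)
40 + (-27) = 13 (000001101)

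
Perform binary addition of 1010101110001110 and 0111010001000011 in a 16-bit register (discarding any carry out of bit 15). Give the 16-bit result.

0001111111010001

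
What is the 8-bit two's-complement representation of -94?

10100010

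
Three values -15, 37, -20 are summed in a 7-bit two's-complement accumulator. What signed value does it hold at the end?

-15 + 37 = 22 (0010110)
22 + (-20) = 2 (0000010)

2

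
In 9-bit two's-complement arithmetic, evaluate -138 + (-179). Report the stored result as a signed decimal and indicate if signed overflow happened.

195; overflow

-138 → 101110110
-179 → 101001101
  101110110
+ 101001101
= 011000011  (discard carry-out 1)
Result 011000011: MSB = 0 → value 195.
Both addends are negative but the stored result is non-negative: signed overflow. The true value -138 + (-179) = -317 lies outside [-256, 255].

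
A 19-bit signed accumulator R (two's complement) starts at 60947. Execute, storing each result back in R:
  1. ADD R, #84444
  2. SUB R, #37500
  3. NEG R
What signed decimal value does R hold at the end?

Start: R = 60947 = 0001110111000010011.
R = 60947 + 84444 = 145391 = 0100011011111101111
R = 145391 − 37500 = 107891 = 0011010010101110011
R = −(107891) = -107891 = 1100101101010001101

-107891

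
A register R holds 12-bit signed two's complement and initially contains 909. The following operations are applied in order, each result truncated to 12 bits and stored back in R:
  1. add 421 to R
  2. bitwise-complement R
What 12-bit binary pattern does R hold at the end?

Start: R = 909 = 001110001101.
R = 909 + 421 = 1330 = 010100110010
R = NOT 010100110010 = 101011001101 = -1331

101011001101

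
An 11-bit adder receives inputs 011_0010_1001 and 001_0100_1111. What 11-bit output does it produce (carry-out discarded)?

10001111000

  01100101001
+ 00101001111
= 10001111000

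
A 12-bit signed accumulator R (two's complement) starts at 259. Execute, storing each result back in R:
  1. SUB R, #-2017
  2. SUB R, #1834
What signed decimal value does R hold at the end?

442

Start: R = 259 = 000100000011.
R = 259 − (-2017) = 2276; wraps to -1820 = 100011100100
R = -1820 − 1834 = -3654; wraps to 442 = 000110111010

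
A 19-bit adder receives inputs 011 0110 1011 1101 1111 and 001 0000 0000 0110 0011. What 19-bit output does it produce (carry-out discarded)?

1000110110001000010

  0110110101111011111
+ 0010000000001100011
= 1000110110001000010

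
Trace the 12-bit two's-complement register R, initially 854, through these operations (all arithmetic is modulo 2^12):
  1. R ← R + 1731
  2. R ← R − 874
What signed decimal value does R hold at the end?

Start: R = 854 = 001101010110.
R = 854 + 1731 = 2585; wraps to -1511 = 101000011001
R = -1511 − 874 = -2385; wraps to 1711 = 011010101111

1711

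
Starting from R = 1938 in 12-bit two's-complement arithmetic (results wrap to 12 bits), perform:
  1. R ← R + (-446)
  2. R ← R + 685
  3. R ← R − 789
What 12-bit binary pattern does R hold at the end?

010101101100

Start: R = 1938 = 011110010010.
R = 1938 + (-446) = 1492 = 010111010100
R = 1492 + 685 = 2177; wraps to -1919 = 100010000001
R = -1919 − 789 = -2708; wraps to 1388 = 010101101100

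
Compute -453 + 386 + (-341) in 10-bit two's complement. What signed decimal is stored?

-408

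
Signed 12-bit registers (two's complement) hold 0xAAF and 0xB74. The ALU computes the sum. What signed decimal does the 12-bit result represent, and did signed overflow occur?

0xAAF = 101010101111 = -1361 (signed)
0xB74 = 101101110100 = -1164 (signed)
  101010101111
+ 101101110100
= 011000100011  (discard carry-out 1)
Result 011000100011: MSB = 0 → value 1571.
Both addends are negative but the stored result is non-negative: signed overflow. The true value -1361 + (-1164) = -2525 lies outside [-2048, 2047].

1571; overflow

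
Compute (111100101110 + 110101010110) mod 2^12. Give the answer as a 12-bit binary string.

  111100101110
+ 110101010110
= 110010000100  (discard carry-out 1)

110010000100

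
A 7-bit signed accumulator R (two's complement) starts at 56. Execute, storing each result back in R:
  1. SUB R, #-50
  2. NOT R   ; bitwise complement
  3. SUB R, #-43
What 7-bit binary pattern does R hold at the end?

1000000

Start: R = 56 = 0111000.
R = 56 − (-50) = 106; wraps to -22 = 1101010
R = NOT 1101010 = 0010101 = 21
R = 21 − (-43) = 64; wraps to -64 = 1000000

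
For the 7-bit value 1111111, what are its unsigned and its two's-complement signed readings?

Unsigned: 1111111 = 127.
Signed: MSB=1 → 127 − 128 = -1.

unsigned = 127, signed = -1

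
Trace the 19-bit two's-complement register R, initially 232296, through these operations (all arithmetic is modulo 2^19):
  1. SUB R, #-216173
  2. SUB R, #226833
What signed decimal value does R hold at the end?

Start: R = 232296 = 0111000101101101000.
R = 232296 − (-216173) = 448469; wraps to -75819 = 1101101011111010101
R = -75819 − 226833 = -302652; wraps to 221636 = 0110110000111000100

221636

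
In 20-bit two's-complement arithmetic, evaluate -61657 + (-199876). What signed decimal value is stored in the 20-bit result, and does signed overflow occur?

-61657 → 11110000111100100111
-199876 → 11001111001100111100
  11110000111100100111
+ 11001111001100111100
= 11000000001001100011  (discard carry-out 1)
Result 11000000001001100011: MSB = 1 → 787043 − 1048576 = -261533.
Both addends are negative and so is the stored result: no signed overflow.

-261533; no overflow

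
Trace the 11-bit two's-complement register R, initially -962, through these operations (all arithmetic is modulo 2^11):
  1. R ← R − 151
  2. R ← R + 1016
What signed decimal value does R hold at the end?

-97

Start: R = -962 = 10000111110.
R = -962 − 151 = -1113; wraps to 935 = 01110100111
R = 935 + 1016 = 1951; wraps to -97 = 11110011111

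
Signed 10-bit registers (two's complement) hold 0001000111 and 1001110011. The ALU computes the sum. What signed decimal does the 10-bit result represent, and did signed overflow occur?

0001000111 = 71 (signed)
1001110011 = -397 (signed)
  0001000111
+ 1001110011
= 1010111010
Result 1010111010: MSB = 1 → 698 − 1024 = -326.
Addends have opposite signs, so signed overflow cannot occur.

-326; no overflow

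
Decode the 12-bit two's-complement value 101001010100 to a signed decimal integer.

MSB is 1, so the value is negative.
Unsigned reading: 2644. Subtract 2^12 = 4096: 2644 − 4096 = -1452.

-1452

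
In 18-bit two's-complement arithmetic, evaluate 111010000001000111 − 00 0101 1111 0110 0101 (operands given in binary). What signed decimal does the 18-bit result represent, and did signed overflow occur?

111010000001000111 = -24505 (signed)
00 0101 1111 0110 0101 → 000101111101100101 = 24421 (signed)
Subtract via negate-and-add: invert 000101111101100101 + 1 = 111010000010011011 (i.e. -24421).
  111010000001000111
+ 111010000010011011
= 110100000011100010  (discard carry-out 1)
Result 110100000011100010: MSB = 1 → 213218 − 262144 = -48926.
Both addends (after negating the subtrahend) are negative and so is the stored result: no signed overflow.

-48926; no overflow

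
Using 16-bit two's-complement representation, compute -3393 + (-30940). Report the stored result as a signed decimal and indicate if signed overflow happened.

-3393 → 1111001010111111
-30940 → 1000011100100100
  1111001010111111
+ 1000011100100100
= 0111100111100011  (discard carry-out 1)
Result 0111100111100011: MSB = 0 → value 31203.
Both addends are negative but the stored result is non-negative: signed overflow. The true value -3393 + (-30940) = -34333 lies outside [-32768, 32767].

31203; overflow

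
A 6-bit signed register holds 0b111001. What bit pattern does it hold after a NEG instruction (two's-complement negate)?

Invert: 000110. Add 1: 000111.
Check: 111001 = -7, 000111 = 7.

000111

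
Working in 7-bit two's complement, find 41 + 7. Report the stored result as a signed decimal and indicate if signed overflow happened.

41 → 0101001
7 → 0000111
  0101001
+ 0000111
= 0110000
Result 0110000: MSB = 0 → value 48.
Both addends are non-negative and so is the stored result: no signed overflow.

48; no overflow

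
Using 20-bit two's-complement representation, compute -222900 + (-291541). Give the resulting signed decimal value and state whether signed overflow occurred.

-514441; no overflow

-222900 → 11001001100101001100
-291541 → 10111000110100101011
  11001001100101001100
+ 10111000110100101011
= 10000010011001110111  (discard carry-out 1)
Result 10000010011001110111: MSB = 1 → 534135 − 1048576 = -514441.
Both addends are negative and so is the stored result: no signed overflow.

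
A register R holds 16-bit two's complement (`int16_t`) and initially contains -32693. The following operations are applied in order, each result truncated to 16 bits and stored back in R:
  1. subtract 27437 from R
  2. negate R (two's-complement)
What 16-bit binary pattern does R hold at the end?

1110101011100010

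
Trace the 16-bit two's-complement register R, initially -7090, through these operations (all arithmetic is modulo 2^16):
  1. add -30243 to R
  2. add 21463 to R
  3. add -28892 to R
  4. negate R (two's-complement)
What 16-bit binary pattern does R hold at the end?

Start: R = -7090 = 1110010001001110.
R = -7090 + (-30243) = -37333; wraps to 28203 = 0110111000101011
R = 28203 + 21463 = 49666; wraps to -15870 = 1100001000000010
R = -15870 + (-28892) = -44762; wraps to 20774 = 0101000100100110
R = −(20774) = -20774 = 1010111011011010

1010111011011010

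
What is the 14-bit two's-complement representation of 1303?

00010100010111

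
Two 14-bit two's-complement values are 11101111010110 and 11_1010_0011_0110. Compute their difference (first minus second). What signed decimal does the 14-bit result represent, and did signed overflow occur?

416; no overflow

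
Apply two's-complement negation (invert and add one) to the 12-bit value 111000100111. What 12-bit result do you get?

Invert: 000111011000. Add 1: 000111011001.
Check: 111000100111 = -473, 000111011001 = 473.

000111011001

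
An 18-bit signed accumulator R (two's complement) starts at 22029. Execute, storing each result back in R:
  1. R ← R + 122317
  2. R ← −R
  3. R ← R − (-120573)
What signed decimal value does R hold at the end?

-23773

Start: R = 22029 = 000101011000001101.
R = 22029 + 122317 = 144346; wraps to -117798 = 100011001111011010
R = −(-117798) = 117798 = 011100110000100110
R = 117798 − (-120573) = 238371; wraps to -23773 = 111010001100100011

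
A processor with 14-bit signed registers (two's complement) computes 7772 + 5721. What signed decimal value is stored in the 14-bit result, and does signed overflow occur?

7772 → 01111001011100
5721 → 01011001011001
  01111001011100
+ 01011001011001
= 11010010110101
Result 11010010110101: MSB = 1 → 13493 − 16384 = -2891.
Both addends are non-negative but the stored result is negative: signed overflow. The true value 7772 + 5721 = 13493 lies outside [-8192, 8191].

-2891; overflow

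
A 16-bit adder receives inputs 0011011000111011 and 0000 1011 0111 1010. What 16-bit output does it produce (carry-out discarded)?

0100000110110101

  0011011000111011
+ 0000101101111010
= 0100000110110101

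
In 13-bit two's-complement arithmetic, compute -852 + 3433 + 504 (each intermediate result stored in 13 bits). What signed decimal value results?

-852 + 3433 = 2581 (0101000010101)
2581 + 504 = 3085 (0110000001101)

3085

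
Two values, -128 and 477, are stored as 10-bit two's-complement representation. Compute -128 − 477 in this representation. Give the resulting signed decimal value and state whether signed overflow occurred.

419; overflow

-128 → 1110000000
477 → 0111011101
Subtract via negate-and-add: invert 0111011101 + 1 = 1000100011 (i.e. -477).
  1110000000
+ 1000100011
= 0110100011  (discard carry-out 1)
Result 0110100011: MSB = 0 → value 419.
Both addends (after negating the subtrahend) are negative but the stored result is non-negative: signed overflow. The true value -128 − 477 = -605 lies outside [-512, 511].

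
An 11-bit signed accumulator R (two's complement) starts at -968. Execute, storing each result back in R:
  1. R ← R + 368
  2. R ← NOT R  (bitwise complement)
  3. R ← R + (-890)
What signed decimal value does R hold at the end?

-291

Start: R = -968 = 10000111000.
R = -968 + 368 = -600 = 10110101000
R = NOT 10110101000 = 01001010111 = 599
R = 599 + (-890) = -291 = 11011011101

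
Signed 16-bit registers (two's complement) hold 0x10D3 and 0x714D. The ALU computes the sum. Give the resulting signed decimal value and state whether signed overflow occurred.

-32224; overflow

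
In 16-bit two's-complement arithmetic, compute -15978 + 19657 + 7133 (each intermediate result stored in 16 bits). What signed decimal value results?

10812

-15978 + 19657 = 3679 (0000111001011111)
3679 + 7133 = 10812 (0010101000111100)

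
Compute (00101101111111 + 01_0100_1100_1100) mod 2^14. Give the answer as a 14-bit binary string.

10000001001011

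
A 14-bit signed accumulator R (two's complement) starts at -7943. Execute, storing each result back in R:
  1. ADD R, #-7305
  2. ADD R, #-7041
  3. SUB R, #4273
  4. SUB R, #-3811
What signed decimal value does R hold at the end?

-6367

Start: R = -7943 = 10000011111001.
R = -7943 + (-7305) = -15248; wraps to 1136 = 00010001110000
R = 1136 + (-7041) = -5905 = 10100011101111
R = -5905 − 4273 = -10178; wraps to 6206 = 01100000111110
R = 6206 − (-3811) = 10017; wraps to -6367 = 10011100100001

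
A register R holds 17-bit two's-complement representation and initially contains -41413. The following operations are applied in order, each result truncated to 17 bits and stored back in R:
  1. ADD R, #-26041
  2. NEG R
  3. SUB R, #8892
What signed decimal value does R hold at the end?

58562

Start: R = -41413 = 10101111000111011.
R = -41413 + (-26041) = -67454; wraps to 63618 = 01111100010000010
R = −(63618) = -63618 = 10000011101111110
R = -63618 − 8892 = -72510; wraps to 58562 = 01110010011000010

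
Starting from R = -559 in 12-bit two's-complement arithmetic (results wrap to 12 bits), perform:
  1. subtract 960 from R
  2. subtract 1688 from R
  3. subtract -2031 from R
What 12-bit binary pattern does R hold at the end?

101101101000

Start: R = -559 = 110111010001.
R = -559 − 960 = -1519 = 101000010001
R = -1519 − 1688 = -3207; wraps to 889 = 001101111001
R = 889 − (-2031) = 2920; wraps to -1176 = 101101101000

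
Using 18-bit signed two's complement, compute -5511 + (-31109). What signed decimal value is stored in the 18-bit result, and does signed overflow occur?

-36620; no overflow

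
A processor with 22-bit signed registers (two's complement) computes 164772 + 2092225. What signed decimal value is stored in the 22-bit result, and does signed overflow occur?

-1937307; overflow

164772 → 0000101000001110100100
2092225 → 0111111110110011000001
  0000101000001110100100
+ 0111111110110011000001
= 1000100111000001100101
Result 1000100111000001100101: MSB = 1 → 2256997 − 4194304 = -1937307.
Both addends are non-negative but the stored result is negative: signed overflow. The true value 164772 + 2092225 = 2256997 lies outside [-2097152, 2097151].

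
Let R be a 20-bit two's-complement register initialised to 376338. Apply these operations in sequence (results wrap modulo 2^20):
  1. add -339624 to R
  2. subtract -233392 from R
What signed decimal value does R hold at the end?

Start: R = 376338 = 01011011111000010010.
R = 376338 + (-339624) = 36714 = 00001000111101101010
R = 36714 − (-233392) = 270106 = 01000001111100011010

270106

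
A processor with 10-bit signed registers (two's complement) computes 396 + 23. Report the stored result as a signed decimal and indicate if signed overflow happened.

396 → 0110001100
23 → 0000010111
  0110001100
+ 0000010111
= 0110100011
Result 0110100011: MSB = 0 → value 419.
Both addends are non-negative and so is the stored result: no signed overflow.

419; no overflow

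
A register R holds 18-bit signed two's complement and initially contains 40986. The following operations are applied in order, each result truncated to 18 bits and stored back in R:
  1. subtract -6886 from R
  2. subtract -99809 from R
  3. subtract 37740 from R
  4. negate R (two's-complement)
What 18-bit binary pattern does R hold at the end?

100101001010001011

Start: R = 40986 = 001010000000011010.
R = 40986 − (-6886) = 47872 = 001011101100000000
R = 47872 − (-99809) = 147681; wraps to -114463 = 100100000011100001
R = -114463 − 37740 = -152203; wraps to 109941 = 011010110101110101
R = −(109941) = -109941 = 100101001010001011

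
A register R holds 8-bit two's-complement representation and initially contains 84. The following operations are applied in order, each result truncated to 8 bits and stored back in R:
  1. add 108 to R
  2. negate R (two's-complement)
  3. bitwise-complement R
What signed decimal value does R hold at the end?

-65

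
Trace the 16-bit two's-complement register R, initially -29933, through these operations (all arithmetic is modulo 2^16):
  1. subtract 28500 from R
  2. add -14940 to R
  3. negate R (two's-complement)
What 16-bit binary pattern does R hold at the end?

Start: R = -29933 = 1000101100010011.
R = -29933 − 28500 = -58433; wraps to 7103 = 0001101110111111
R = 7103 + (-14940) = -7837 = 1110000101100011
R = −(-7837) = 7837 = 0001111010011101

0001111010011101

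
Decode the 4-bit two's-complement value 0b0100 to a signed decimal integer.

MSB is 0, so the value is non-negative: 0100 = 4.

4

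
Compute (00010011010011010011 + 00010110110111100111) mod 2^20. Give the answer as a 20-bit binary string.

00101010001010111010

  00010011010011010011
+ 00010110110111100111
= 00101010001010111010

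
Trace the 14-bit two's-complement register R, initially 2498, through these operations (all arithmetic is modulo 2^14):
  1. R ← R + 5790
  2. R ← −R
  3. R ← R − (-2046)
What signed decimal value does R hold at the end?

Start: R = 2498 = 00100111000010.
R = 2498 + 5790 = 8288; wraps to -8096 = 10000001100000
R = −(-8096) = 8096 = 01111110100000
R = 8096 − (-2046) = 10142; wraps to -6242 = 10011110011110

-6242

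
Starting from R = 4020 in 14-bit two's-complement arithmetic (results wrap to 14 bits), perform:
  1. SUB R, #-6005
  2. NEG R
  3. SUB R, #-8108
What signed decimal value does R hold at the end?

-1917

Start: R = 4020 = 00111110110100.
R = 4020 − (-6005) = 10025; wraps to -6359 = 10011100101001
R = −(-6359) = 6359 = 01100011010111
R = 6359 − (-8108) = 14467; wraps to -1917 = 11100010000011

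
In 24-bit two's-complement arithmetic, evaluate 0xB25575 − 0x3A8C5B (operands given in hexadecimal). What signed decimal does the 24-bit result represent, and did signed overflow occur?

0xB25575 = 101100100101010101110101 = -5089931 (signed)
0x3A8C5B = 001110101000110001011011 = 3837019 (signed)
Subtract via negate-and-add: invert 001110101000110001011011 + 1 = 110001010111001110100101 (i.e. -3837019).
  101100100101010101110101
+ 110001010111001110100101
= 011101111100100100011010  (discard carry-out 1)
Result 011101111100100100011010: MSB = 0 → value 7850266.
Both addends (after negating the subtrahend) are negative but the stored result is non-negative: signed overflow. The true value -5089931 − 3837019 = -8926950 lies outside [-8388608, 8388607].

7850266; overflow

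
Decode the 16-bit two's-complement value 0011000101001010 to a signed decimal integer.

12618

MSB is 0, so the value is non-negative: 0011000101001010 = 12618.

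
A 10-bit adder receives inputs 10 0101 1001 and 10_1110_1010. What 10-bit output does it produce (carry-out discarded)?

  1001011001
+ 1011101010
= 0101000011  (discard carry-out 1)

0101000011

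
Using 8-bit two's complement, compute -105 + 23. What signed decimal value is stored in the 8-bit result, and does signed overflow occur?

-82; no overflow

-105 → 10010111
23 → 00010111
  10010111
+ 00010111
= 10101110
Result 10101110: MSB = 1 → 174 − 256 = -82.
Addends have opposite signs, so signed overflow cannot occur.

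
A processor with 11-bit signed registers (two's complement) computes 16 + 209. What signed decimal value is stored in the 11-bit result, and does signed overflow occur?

16 → 00000010000
209 → 00011010001
  00000010000
+ 00011010001
= 00011100001
Result 00011100001: MSB = 0 → value 225.
Both addends are non-negative and so is the stored result: no signed overflow.

225; no overflow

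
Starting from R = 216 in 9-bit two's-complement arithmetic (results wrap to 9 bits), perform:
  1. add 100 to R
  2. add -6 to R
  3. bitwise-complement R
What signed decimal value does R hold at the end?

Start: R = 216 = 011011000.
R = 216 + 100 = 316; wraps to -196 = 100111100
R = -196 + (-6) = -202 = 100110110
R = NOT 100110110 = 011001001 = 201

201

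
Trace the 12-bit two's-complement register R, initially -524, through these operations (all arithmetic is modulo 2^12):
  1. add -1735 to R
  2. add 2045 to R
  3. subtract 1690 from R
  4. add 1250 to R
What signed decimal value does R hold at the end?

Start: R = -524 = 110111110100.
R = -524 + (-1735) = -2259; wraps to 1837 = 011100101101
R = 1837 + 2045 = 3882; wraps to -214 = 111100101010
R = -214 − 1690 = -1904 = 100010010000
R = -1904 + 1250 = -654 = 110101110010

-654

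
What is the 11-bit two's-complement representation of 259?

00100000011

259 is non-negative, so write it directly in 11 bits: 00100000011.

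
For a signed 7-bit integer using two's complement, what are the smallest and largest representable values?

min = -64, max = 63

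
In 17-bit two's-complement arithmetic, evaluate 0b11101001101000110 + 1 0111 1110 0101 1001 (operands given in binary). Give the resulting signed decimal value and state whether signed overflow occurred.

0b11101001101000110 → 11101001101000110 = -11450 (signed)
1 0111 1110 0101 1001 → 10111111001011001 = -33191 (signed)
  11101001101000110
+ 10111111001011001
= 10101000110011111  (discard carry-out 1)
Result 10101000110011111: MSB = 1 → 86431 − 131072 = -44641.
Both addends are negative and so is the stored result: no signed overflow.

-44641; no overflow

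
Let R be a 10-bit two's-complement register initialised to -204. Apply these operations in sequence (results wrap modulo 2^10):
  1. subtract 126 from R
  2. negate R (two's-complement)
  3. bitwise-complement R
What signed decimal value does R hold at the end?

Start: R = -204 = 1100110100.
R = -204 − 126 = -330 = 1010110110
R = −(-330) = 330 = 0101001010
R = NOT 0101001010 = 1010110101 = -331

-331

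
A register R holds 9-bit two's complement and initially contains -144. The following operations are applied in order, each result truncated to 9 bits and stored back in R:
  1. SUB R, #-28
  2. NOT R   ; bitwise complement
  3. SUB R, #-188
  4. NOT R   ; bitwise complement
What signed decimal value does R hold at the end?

208

Start: R = -144 = 101110000.
R = -144 − (-28) = -116 = 110001100
R = NOT 110001100 = 001110011 = 115
R = 115 − (-188) = 303; wraps to -209 = 100101111
R = NOT 100101111 = 011010000 = 208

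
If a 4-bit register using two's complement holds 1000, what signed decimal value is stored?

MSB is 1, so the value is negative.
Invert: 0111. Add 1: 1000 = 8. So the value is −8.

-8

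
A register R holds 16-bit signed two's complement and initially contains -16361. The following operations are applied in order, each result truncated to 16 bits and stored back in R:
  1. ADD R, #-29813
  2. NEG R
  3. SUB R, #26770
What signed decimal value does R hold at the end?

Start: R = -16361 = 1100000000010111.
R = -16361 + (-29813) = -46174; wraps to 19362 = 0100101110100010
R = −(19362) = -19362 = 1011010001011110
R = -19362 − 26770 = -46132; wraps to 19404 = 0100101111001100

19404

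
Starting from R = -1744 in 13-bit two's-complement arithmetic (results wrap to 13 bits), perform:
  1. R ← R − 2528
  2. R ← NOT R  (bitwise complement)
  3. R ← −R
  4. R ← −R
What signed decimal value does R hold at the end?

Start: R = -1744 = 1100100110000.
R = -1744 − 2528 = -4272; wraps to 3920 = 0111101010000
R = NOT 0111101010000 = 1000010101111 = -3921
R = −(-3921) = 3921 = 0111101010001
R = −(3921) = -3921 = 1000010101111

-3921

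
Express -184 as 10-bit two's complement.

|-184| = 184 = 0010111000 in 10 bits.
Invert the bits: 1101000111. Add 1: 1101001000.
Check: 1101001000 reads as 840 − 1024 = -184.

1101001000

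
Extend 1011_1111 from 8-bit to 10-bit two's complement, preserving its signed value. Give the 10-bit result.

MSB of 10111111 is 1; replicate it into the new high bits.
11|10111111 → 1110111111 (still -65).

1110111111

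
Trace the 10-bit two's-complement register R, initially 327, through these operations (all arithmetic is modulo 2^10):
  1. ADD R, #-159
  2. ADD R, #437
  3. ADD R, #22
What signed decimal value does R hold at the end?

Start: R = 327 = 0101000111.
R = 327 + (-159) = 168 = 0010101000
R = 168 + 437 = 605; wraps to -419 = 1001011101
R = -419 + 22 = -397 = 1001110011

-397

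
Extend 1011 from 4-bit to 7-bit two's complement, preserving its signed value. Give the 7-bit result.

MSB of 1011 is 1; replicate it into the new high bits.
111|1011 → 1111011 (still -5).

1111011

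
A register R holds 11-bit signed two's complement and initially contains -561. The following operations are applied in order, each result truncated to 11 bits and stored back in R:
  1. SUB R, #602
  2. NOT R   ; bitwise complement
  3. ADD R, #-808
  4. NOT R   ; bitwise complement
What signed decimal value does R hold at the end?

-355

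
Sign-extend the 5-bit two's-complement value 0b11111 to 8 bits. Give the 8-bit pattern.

MSB of 11111 is 1; replicate it into the new high bits.
111|11111 → 11111111 (still -1).

11111111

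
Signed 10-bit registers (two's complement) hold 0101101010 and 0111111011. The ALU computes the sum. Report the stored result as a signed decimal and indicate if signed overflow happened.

0101101010 = 362 (signed)
0111111011 = 507 (signed)
  0101101010
+ 0111111011
= 1101100101
Result 1101100101: MSB = 1 → 869 − 1024 = -155.
Both addends are non-negative but the stored result is negative: signed overflow. The true value 362 + 507 = 869 lies outside [-512, 511].

-155; overflow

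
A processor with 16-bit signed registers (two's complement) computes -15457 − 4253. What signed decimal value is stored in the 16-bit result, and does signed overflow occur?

-19710; no overflow

-15457 → 1100001110011111
4253 → 0001000010011101
Subtract via negate-and-add: invert 0001000010011101 + 1 = 1110111101100011 (i.e. -4253).
  1100001110011111
+ 1110111101100011
= 1011001100000010  (discard carry-out 1)
Result 1011001100000010: MSB = 1 → 45826 − 65536 = -19710.
Both addends (after negating the subtrahend) are negative and so is the stored result: no signed overflow.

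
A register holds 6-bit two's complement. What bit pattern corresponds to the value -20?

101100

|-20| = 20 = 010100 in 6 bits.
Invert the bits: 101011. Add 1: 101100.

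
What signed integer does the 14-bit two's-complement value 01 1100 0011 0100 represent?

MSB is 0, so the value is non-negative: 01110000110100 = 7220.

7220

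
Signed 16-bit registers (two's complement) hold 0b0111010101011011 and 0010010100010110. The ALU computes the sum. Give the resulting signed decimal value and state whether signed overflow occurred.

-25999; overflow

0b0111010101011011 → 0111010101011011 = 30043 (signed)
0010010100010110 = 9494 (signed)
  0111010101011011
+ 0010010100010110
= 1001101001110001
Result 1001101001110001: MSB = 1 → 39537 − 65536 = -25999.
Both addends are non-negative but the stored result is negative: signed overflow. The true value 30043 + 9494 = 39537 lies outside [-32768, 32767].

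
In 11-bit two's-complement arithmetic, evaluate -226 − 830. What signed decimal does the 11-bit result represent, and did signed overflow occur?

992; overflow

-226 → 11100011110
830 → 01100111110
Subtract via negate-and-add: invert 01100111110 + 1 = 10011000010 (i.e. -830).
  11100011110
+ 10011000010
= 01111100000  (discard carry-out 1)
Result 01111100000: MSB = 0 → value 992.
Both addends (after negating the subtrahend) are negative but the stored result is non-negative: signed overflow. The true value -226 − 830 = -1056 lies outside [-1024, 1023].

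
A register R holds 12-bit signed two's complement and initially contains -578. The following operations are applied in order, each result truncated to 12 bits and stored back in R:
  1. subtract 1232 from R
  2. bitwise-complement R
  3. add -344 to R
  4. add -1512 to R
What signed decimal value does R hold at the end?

Start: R = -578 = 110110111110.
R = -578 − 1232 = -1810 = 100011101110
R = NOT 100011101110 = 011100010001 = 1809
R = 1809 + (-344) = 1465 = 010110111001
R = 1465 + (-1512) = -47 = 111111010001

-47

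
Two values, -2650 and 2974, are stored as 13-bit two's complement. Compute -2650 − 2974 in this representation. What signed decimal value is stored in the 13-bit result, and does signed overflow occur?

-2650 → 1010110100110
2974 → 0101110011110
Subtract via negate-and-add: invert 0101110011110 + 1 = 1010001100010 (i.e. -2974).
  1010110100110
+ 1010001100010
= 0101000001000  (discard carry-out 1)
Result 0101000001000: MSB = 0 → value 2568.
Both addends (after negating the subtrahend) are negative but the stored result is non-negative: signed overflow. The true value -2650 − 2974 = -5624 lies outside [-4096, 4095].

2568; overflow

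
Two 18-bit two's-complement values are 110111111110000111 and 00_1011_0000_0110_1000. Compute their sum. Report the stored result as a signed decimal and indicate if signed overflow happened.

110111111110000111 = -32889 (signed)
00_1011_0000_0110_1000 → 001011000001101000 = 45160 (signed)
  110111111110000111
+ 001011000001101000
= 000010111111101111  (discard carry-out 1)
Result 000010111111101111: MSB = 0 → value 12271.
Addends have opposite signs, so signed overflow cannot occur.

12271; no overflow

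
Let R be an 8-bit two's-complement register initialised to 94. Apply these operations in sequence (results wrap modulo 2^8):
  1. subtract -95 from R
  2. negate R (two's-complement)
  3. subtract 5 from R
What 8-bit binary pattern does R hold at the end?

Start: R = 94 = 01011110.
R = 94 − (-95) = 189; wraps to -67 = 10111101
R = −(-67) = 67 = 01000011
R = 67 − 5 = 62 = 00111110

00111110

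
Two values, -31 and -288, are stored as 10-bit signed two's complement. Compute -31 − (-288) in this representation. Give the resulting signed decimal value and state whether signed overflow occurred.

257; no overflow

-31 → 1111100001
-288 → 1011100000
Subtract via negate-and-add: invert 1011100000 + 1 = 0100100000 (i.e. 288).
  1111100001
+ 0100100000
= 0100000001  (discard carry-out 1)
Result 0100000001: MSB = 0 → value 257.
Addends (after negating the subtrahend) have opposite signs, so signed overflow cannot occur.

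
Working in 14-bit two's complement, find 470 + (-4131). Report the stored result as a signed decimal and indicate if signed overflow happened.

470 → 00000111010110
-4131 → 10111111011101
  00000111010110
+ 10111111011101
= 11000110110011
Result 11000110110011: MSB = 1 → 12723 − 16384 = -3661.
Addends have opposite signs, so signed overflow cannot occur.

-3661; no overflow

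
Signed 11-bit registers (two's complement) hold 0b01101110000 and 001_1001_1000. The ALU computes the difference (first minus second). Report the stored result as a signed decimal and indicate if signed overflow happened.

0b01101110000 → 01101110000 = 880 (signed)
001_1001_1000 → 00110011000 = 408 (signed)
Subtract via negate-and-add: invert 00110011000 + 1 = 11001101000 (i.e. -408).
  01101110000
+ 11001101000
= 00111011000  (discard carry-out 1)
Result 00111011000: MSB = 0 → value 472.
Addends (after negating the subtrahend) have opposite signs, so signed overflow cannot occur.

472; no overflow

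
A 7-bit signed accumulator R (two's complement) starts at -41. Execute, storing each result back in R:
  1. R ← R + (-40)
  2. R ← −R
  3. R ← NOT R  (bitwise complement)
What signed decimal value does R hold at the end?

Start: R = -41 = 1010111.
R = -41 + (-40) = -81; wraps to 47 = 0101111
R = −(47) = -47 = 1010001
R = NOT 1010001 = 0101110 = 46

46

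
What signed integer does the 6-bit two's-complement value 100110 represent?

-26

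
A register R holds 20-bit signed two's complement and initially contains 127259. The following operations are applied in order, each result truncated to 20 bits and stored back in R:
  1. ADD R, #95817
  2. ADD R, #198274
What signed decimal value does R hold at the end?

Start: R = 127259 = 00011111000100011011.
R = 127259 + 95817 = 223076 = 00110110011101100100
R = 223076 + 198274 = 421350 = 01100110110111100110

421350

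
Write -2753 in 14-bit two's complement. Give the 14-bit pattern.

|-2753| = 2753 = 00101011000001 in 14 bits.
Invert the bits: 11010100111110. Add 1: 11010100111111.
Check: 11010100111111 reads as 13631 − 16384 = -2753.

11010100111111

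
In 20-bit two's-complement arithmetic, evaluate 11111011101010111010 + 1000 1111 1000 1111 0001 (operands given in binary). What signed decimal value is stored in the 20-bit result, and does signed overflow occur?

11111011101010111010 = -17734 (signed)
1000 1111 1000 1111 0001 → 10001111100011110001 = -460559 (signed)
  11111011101010111010
+ 10001111100011110001
= 10001011001110101011  (discard carry-out 1)
Result 10001011001110101011: MSB = 1 → 570283 − 1048576 = -478293.
Both addends are negative and so is the stored result: no signed overflow.

-478293; no overflow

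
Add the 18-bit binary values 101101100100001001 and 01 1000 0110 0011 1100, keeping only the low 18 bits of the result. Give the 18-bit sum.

  101101100100001001
+ 011000011000111100
= 000101111101000101  (discard carry-out 1)

000101111101000101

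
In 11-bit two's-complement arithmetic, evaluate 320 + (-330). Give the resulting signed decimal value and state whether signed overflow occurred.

320 → 00101000000
-330 → 11010110110
  00101000000
+ 11010110110
= 11111110110
Result 11111110110: MSB = 1 → 2038 − 2048 = -10.
Addends have opposite signs, so signed overflow cannot occur.

-10; no overflow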